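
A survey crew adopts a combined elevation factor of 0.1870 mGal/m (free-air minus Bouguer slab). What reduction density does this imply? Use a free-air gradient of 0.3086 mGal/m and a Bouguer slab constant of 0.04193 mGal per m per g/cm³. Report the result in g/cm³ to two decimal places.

0.1870 = 0.3086 − 0.04193 × ρ
ρ = (0.3086 − 0.1870) / 0.04193 = 2.90 g/cm³

2.90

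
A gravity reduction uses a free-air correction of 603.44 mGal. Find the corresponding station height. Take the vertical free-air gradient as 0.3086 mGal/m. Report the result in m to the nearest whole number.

h = 603.44 / 0.3086 = 1955.41 m

1955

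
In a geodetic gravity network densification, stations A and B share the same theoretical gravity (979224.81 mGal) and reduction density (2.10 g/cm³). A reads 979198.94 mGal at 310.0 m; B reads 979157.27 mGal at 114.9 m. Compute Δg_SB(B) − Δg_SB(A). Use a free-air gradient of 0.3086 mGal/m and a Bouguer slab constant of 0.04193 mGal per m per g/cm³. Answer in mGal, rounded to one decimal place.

-84.7

Δg_SB(A) = 979198.94 − 979224.81 + 0.3086×310.0 − 0.04193×2.10×310.0 = 42.50 mGal
Δg_SB(B) = 979157.27 − 979224.81 + 0.3086×114.9 − 0.04193×2.10×114.9 = -42.20 mGal
Difference = -42.20 − (42.50) = -84.70 mGal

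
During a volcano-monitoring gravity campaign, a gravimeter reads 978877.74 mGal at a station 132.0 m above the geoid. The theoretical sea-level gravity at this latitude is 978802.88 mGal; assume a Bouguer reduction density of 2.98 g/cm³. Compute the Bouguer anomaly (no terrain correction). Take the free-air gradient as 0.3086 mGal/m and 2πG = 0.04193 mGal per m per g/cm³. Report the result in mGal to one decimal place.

Free-air correction = 0.3086 × 132.0 = 40.74 mGal
Free-air anomaly = 978877.74 − 978802.88 + (40.74) = 115.60 mGal
Bouguer slab correction = 0.04193 × 2.98 × 132.0 = 16.49 mGal
Simple Bouguer anomaly = 115.60 − (16.49) = 99.11 mGal

99.1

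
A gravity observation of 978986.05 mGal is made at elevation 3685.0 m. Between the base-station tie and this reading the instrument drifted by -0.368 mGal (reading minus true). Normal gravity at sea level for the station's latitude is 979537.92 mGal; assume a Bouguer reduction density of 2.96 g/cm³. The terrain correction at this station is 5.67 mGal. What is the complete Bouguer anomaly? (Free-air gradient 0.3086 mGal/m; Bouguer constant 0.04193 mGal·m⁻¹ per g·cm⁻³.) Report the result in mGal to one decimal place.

134.0

Drift-corrected reading = 978986.05 − (-0.368) = 978986.418 mGal
Free-air correction = 0.3086 × 3685.0 = 1137.19 mGal
Free-air anomaly = 978986.418 − 979537.92 + (1137.19) = 585.688 mGal
Bouguer slab correction = 0.04193 × 2.96 × 3685.0 = 457.36 mGal
Simple Bouguer anomaly = 585.688 − (457.36) = 128.328 mGal
Complete Bouguer anomaly = 128.328 + 5.67 = 133.998 mGal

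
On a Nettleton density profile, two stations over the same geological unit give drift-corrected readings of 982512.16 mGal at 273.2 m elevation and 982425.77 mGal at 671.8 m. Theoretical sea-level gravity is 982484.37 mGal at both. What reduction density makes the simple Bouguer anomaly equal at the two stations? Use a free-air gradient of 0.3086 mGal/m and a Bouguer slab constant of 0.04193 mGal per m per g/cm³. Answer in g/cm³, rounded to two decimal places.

2.19

Δg_obs = 982425.77 − 982512.16 = -86.39 mGal over Δh = 671.8 − 273.2 = 398.6 m
Equal Bouguer anomalies ⇒ Δg_obs + (0.3086 − 0.04193ρ)·Δh = 0
0.3086 − 0.04193ρ = −Δg_obs/Δh = 0.21673
ρ = (0.3086 − 0.21673) / 0.04193 = 2.19 g/cm³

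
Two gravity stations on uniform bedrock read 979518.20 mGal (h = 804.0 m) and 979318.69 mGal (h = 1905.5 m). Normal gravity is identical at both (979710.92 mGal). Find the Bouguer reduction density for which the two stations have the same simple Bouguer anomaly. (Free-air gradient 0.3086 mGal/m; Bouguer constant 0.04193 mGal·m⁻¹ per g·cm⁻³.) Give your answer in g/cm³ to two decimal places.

3.04

Δg_obs = 979318.69 − 979518.20 = -199.51 mGal over Δh = 1905.5 − 804.0 = 1101.5 m
Equal Bouguer anomalies ⇒ Δg_obs + (0.3086 − 0.04193ρ)·Δh = 0
0.3086 − 0.04193ρ = −Δg_obs/Δh = 0.18113
ρ = (0.3086 − 0.18113) / 0.04193 = 3.04 g/cm³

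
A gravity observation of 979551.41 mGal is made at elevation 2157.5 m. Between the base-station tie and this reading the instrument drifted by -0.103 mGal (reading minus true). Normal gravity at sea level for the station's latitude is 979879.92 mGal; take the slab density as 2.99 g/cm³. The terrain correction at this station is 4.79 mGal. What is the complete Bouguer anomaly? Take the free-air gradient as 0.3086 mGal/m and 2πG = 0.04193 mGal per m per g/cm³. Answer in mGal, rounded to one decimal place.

Drift-corrected reading = 979551.41 − (-0.103) = 979551.513 mGal
Free-air correction = 0.3086 × 2157.5 = 665.80 mGal
Free-air anomaly = 979551.513 − 979879.92 + (665.80) = 337.393 mGal
Bouguer slab correction = 0.04193 × 2.99 × 2157.5 = 270.49 mGal
Simple Bouguer anomaly = 337.393 − (270.49) = 66.903 mGal
Complete Bouguer anomaly = 66.903 + 4.79 = 71.693 mGal

71.7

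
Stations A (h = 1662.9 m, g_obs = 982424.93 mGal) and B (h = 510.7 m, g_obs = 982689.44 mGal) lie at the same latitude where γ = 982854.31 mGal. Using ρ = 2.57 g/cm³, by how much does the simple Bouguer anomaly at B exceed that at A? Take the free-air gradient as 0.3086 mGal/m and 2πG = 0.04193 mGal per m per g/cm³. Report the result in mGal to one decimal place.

33.1

Δg_SB(A) = 982424.93 − 982854.31 + 0.3086×1662.9 − 0.04193×2.57×1662.9 = -95.40 mGal
Δg_SB(B) = 982689.44 − 982854.31 + 0.3086×510.7 − 0.04193×2.57×510.7 = -62.30 mGal
Difference = -62.30 − (-95.40) = 33.10 mGal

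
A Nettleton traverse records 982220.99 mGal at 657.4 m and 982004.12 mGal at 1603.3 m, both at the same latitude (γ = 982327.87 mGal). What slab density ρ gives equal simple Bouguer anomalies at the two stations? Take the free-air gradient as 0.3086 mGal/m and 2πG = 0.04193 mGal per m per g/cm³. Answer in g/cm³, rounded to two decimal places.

1.89

Δg_obs = 982004.12 − 982220.99 = -216.87 mGal over Δh = 1603.3 − 657.4 = 945.9 m
Equal Bouguer anomalies ⇒ Δg_obs + (0.3086 − 0.04193ρ)·Δh = 0
0.3086 − 0.04193ρ = −Δg_obs/Δh = 0.22927
ρ = (0.3086 − 0.22927) / 0.04193 = 1.89 g/cm³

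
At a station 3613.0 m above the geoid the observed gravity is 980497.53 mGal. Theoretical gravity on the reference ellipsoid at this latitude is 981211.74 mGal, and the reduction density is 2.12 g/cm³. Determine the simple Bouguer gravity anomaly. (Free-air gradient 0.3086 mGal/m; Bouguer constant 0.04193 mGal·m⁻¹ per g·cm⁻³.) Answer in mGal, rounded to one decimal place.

79.6

Free-air correction = 0.3086 × 3613.0 = 1114.97 mGal
Free-air anomaly = 980497.53 − 981211.74 + (1114.97) = 400.76 mGal
Bouguer slab correction = 0.04193 × 2.12 × 3613.0 = 321.17 mGal
Simple Bouguer anomaly = 400.76 − (321.17) = 79.59 mGal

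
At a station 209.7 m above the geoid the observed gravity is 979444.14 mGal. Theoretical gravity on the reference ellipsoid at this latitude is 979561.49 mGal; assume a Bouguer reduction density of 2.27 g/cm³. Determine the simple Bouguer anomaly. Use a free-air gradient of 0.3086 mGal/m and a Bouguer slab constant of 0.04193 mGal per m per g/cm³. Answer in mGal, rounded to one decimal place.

Free-air correction = 0.3086 × 209.7 = 64.71 mGal
Free-air anomaly = 979444.14 − 979561.49 + (64.71) = -52.64 mGal
Bouguer slab correction = 0.04193 × 2.27 × 209.7 = 19.96 mGal
Simple Bouguer anomaly = -52.64 − (19.96) = -72.60 mGal

-72.6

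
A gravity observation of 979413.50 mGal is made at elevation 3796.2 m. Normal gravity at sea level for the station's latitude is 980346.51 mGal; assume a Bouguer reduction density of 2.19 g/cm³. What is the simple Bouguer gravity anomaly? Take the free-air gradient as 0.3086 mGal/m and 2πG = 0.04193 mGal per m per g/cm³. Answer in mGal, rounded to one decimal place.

Free-air correction = 0.3086 × 3796.2 = 1171.51 mGal
Free-air anomaly = 979413.50 − 980346.51 + (1171.51) = 238.50 mGal
Bouguer slab correction = 0.04193 × 2.19 × 3796.2 = 348.59 mGal
Simple Bouguer anomaly = 238.50 − (348.59) = -110.09 mGal

-110.1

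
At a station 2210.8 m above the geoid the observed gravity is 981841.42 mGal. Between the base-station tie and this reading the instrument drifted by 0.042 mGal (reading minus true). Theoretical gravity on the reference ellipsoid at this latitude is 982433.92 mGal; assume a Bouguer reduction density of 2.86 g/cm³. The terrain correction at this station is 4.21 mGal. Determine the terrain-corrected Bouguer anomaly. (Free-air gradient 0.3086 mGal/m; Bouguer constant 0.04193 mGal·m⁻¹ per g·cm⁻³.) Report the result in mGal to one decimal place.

-171.2

Drift-corrected reading = 981841.42 − (0.042) = 981841.378 mGal
Free-air correction = 0.3086 × 2210.8 = 682.25 mGal
Free-air anomaly = 981841.378 − 982433.92 + (682.25) = 89.708 mGal
Bouguer slab correction = 0.04193 × 2.86 × 2210.8 = 265.12 mGal
Simple Bouguer anomaly = 89.708 − (265.12) = -175.412 mGal
Complete Bouguer anomaly = -175.412 + 4.21 = -171.202 mGal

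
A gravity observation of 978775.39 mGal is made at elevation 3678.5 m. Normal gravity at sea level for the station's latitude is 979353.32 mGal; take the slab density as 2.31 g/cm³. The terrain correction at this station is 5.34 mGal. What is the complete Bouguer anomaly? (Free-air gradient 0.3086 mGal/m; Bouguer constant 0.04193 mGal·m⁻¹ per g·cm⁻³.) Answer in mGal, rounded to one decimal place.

206.3

Free-air correction = 0.3086 × 3678.5 = 1135.19 mGal
Free-air anomaly = 978775.39 − 979353.32 + (1135.19) = 557.26 mGal
Bouguer slab correction = 0.04193 × 2.31 × 3678.5 = 356.29 mGal
Simple Bouguer anomaly = 557.26 − (356.29) = 200.97 mGal
Complete Bouguer anomaly = 200.97 + 5.34 = 206.31 mGal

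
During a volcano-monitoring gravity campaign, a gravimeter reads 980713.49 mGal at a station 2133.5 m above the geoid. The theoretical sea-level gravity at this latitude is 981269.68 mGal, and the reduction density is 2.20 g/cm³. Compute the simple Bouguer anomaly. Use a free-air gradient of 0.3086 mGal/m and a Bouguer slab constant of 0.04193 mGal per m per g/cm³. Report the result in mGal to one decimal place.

-94.6

Free-air correction = 0.3086 × 2133.5 = 658.40 mGal
Free-air anomaly = 980713.49 − 981269.68 + (658.40) = 102.21 mGal
Bouguer slab correction = 0.04193 × 2.20 × 2133.5 = 196.81 mGal
Simple Bouguer anomaly = 102.21 − (196.81) = -94.60 mGal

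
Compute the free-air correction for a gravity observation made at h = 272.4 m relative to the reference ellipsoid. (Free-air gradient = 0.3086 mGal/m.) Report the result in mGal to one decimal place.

84.1

Free-air correction = 0.3086 × 272.4 = 84.1 mGal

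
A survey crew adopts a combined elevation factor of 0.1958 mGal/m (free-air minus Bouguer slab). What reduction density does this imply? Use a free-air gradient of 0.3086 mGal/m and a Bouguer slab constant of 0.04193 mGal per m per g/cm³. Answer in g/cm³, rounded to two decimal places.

0.1958 = 0.3086 − 0.04193 × ρ
ρ = (0.3086 − 0.1958) / 0.04193 = 2.69 g/cm³

2.69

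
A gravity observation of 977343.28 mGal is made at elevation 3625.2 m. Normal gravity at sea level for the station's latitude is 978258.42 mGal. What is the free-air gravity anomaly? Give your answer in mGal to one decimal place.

203.6

Free-air correction = 0.3086 × 3625.2 = 1118.74 mGal
Free-air anomaly = 977343.28 − 978258.42 + (1118.74) = 203.60 mGal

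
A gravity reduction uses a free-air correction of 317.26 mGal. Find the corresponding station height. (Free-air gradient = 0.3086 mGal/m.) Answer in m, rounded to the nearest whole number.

1028

h = 317.26 / 0.3086 = 1028.06 m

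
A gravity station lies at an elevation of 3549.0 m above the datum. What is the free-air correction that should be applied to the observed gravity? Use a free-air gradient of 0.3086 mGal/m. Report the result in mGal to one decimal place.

Free-air correction = 0.3086 × 3549.0 = 1095.2 mGal

1095.2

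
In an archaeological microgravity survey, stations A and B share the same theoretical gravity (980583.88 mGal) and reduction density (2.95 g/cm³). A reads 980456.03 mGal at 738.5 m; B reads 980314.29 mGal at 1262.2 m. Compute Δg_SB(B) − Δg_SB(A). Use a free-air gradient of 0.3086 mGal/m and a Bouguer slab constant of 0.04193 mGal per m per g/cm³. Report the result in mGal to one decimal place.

-44.9

Δg_SB(A) = 980456.03 − 980583.88 + 0.3086×738.5 − 0.04193×2.95×738.5 = 8.70 mGal
Δg_SB(B) = 980314.29 − 980583.88 + 0.3086×1262.2 − 0.04193×2.95×1262.2 = -36.20 mGal
Difference = -36.20 − (8.70) = -44.90 mGal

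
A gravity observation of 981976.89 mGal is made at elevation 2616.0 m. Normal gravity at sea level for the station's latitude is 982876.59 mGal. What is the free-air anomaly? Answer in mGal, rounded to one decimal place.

Free-air correction = 0.3086 × 2616.0 = 807.30 mGal
Free-air anomaly = 981976.89 − 982876.59 + (807.30) = -92.40 mGal

-92.4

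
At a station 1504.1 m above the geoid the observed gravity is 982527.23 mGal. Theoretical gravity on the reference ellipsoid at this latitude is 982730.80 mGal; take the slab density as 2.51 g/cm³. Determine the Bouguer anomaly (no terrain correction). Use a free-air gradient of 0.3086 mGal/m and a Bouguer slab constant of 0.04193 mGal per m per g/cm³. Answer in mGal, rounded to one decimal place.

Free-air correction = 0.3086 × 1504.1 = 464.17 mGal
Free-air anomaly = 982527.23 − 982730.80 + (464.17) = 260.60 mGal
Bouguer slab correction = 0.04193 × 2.51 × 1504.1 = 158.30 mGal
Simple Bouguer anomaly = 260.60 − (158.30) = 102.30 mGal

102.3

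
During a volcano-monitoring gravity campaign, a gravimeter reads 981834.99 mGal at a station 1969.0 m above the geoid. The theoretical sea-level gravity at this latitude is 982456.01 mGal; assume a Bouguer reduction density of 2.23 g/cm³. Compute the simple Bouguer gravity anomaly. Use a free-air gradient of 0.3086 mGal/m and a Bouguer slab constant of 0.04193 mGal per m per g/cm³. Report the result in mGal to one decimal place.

Free-air correction = 0.3086 × 1969.0 = 607.63 mGal
Free-air anomaly = 981834.99 − 982456.01 + (607.63) = -13.39 mGal
Bouguer slab correction = 0.04193 × 2.23 × 1969.0 = 184.11 mGal
Simple Bouguer anomaly = -13.39 − (184.11) = -197.50 mGal

-197.5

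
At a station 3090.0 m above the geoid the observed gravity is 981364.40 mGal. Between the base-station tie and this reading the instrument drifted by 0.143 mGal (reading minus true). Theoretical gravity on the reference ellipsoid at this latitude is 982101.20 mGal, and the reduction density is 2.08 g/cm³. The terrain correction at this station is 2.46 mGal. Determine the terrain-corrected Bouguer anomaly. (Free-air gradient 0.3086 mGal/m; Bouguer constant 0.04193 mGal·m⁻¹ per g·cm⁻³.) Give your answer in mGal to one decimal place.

Drift-corrected reading = 981364.40 − (0.143) = 981364.257 mGal
Free-air correction = 0.3086 × 3090.0 = 953.57 mGal
Free-air anomaly = 981364.257 − 982101.20 + (953.57) = 216.627 mGal
Bouguer slab correction = 0.04193 × 2.08 × 3090.0 = 269.49 mGal
Simple Bouguer anomaly = 216.627 − (269.49) = -52.863 mGal
Complete Bouguer anomaly = -52.863 + 2.46 = -50.403 mGal

-50.4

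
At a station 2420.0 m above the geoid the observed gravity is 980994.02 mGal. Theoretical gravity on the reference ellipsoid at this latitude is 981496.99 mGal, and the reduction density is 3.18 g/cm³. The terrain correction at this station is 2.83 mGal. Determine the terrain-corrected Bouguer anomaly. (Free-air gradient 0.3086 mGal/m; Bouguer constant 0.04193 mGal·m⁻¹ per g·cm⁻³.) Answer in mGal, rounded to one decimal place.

Free-air correction = 0.3086 × 2420.0 = 746.81 mGal
Free-air anomaly = 980994.02 − 981496.99 + (746.81) = 243.84 mGal
Bouguer slab correction = 0.04193 × 3.18 × 2420.0 = 322.68 mGal
Simple Bouguer anomaly = 243.84 − (322.68) = -78.84 mGal
Complete Bouguer anomaly = -78.84 + 2.83 = -76.01 mGal

-76.0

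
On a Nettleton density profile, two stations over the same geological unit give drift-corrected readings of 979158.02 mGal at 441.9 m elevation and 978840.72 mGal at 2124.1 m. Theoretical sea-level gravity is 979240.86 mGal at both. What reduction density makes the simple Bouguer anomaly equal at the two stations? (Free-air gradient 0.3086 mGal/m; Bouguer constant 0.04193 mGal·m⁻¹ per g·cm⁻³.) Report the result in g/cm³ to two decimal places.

2.86

Δg_obs = 978840.72 − 979158.02 = -317.30 mGal over Δh = 2124.1 − 441.9 = 1682.2 m
Equal Bouguer anomalies ⇒ Δg_obs + (0.3086 − 0.04193ρ)·Δh = 0
0.3086 − 0.04193ρ = −Δg_obs/Δh = 0.18862
ρ = (0.3086 − 0.18862) / 0.04193 = 2.86 g/cm³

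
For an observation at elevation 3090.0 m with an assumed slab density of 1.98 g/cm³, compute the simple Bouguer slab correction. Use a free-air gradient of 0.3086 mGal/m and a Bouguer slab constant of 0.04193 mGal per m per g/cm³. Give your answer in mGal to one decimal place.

256.5

Bouguer slab correction = 0.04193 × 1.98 × 3090.0 = 256.5 mGal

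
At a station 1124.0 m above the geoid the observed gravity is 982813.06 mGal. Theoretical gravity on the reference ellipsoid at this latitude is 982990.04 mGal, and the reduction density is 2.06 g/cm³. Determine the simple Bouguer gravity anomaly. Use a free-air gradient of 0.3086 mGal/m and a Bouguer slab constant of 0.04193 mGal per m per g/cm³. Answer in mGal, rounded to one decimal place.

Free-air correction = 0.3086 × 1124.0 = 346.87 mGal
Free-air anomaly = 982813.06 − 982990.04 + (346.87) = 169.89 mGal
Bouguer slab correction = 0.04193 × 2.06 × 1124.0 = 97.09 mGal
Simple Bouguer anomaly = 169.89 − (97.09) = 72.80 mGal

72.8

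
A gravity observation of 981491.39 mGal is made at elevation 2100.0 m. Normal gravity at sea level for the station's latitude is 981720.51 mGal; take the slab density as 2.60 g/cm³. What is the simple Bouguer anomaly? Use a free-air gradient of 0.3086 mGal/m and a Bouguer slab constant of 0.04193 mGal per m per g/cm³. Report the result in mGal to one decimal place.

Free-air correction = 0.3086 × 2100.0 = 648.06 mGal
Free-air anomaly = 981491.39 − 981720.51 + (648.06) = 418.94 mGal
Bouguer slab correction = 0.04193 × 2.60 × 2100.0 = 228.94 mGal
Simple Bouguer anomaly = 418.94 − (228.94) = 190.00 mGal

190.0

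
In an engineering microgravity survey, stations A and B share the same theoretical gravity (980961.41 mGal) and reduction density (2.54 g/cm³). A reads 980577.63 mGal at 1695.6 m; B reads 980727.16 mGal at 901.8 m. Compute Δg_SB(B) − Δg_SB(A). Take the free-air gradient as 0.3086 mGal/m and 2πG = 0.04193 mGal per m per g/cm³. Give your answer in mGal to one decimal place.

-10.9

Δg_SB(A) = 980577.63 − 980961.41 + 0.3086×1695.6 − 0.04193×2.54×1695.6 = -41.10 mGal
Δg_SB(B) = 980727.16 − 980961.41 + 0.3086×901.8 − 0.04193×2.54×901.8 = -52.00 mGal
Difference = -52.00 − (-41.10) = -10.90 mGal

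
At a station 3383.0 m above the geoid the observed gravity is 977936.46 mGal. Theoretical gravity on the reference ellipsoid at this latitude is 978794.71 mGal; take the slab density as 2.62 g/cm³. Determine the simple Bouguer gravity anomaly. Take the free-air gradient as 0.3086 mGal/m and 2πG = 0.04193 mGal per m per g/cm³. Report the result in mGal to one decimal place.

-185.9

Free-air correction = 0.3086 × 3383.0 = 1043.99 mGal
Free-air anomaly = 977936.46 − 978794.71 + (1043.99) = 185.74 mGal
Bouguer slab correction = 0.04193 × 2.62 × 3383.0 = 371.64 mGal
Simple Bouguer anomaly = 185.74 − (371.64) = -185.90 mGal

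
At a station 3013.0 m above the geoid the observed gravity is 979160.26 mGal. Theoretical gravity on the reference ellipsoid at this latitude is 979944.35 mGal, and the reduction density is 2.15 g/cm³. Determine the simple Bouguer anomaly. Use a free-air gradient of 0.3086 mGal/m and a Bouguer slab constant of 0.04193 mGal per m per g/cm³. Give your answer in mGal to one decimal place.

-125.9

Free-air correction = 0.3086 × 3013.0 = 929.81 mGal
Free-air anomaly = 979160.26 − 979944.35 + (929.81) = 145.72 mGal
Bouguer slab correction = 0.04193 × 2.15 × 3013.0 = 271.62 mGal
Simple Bouguer anomaly = 145.72 − (271.62) = -125.90 mGal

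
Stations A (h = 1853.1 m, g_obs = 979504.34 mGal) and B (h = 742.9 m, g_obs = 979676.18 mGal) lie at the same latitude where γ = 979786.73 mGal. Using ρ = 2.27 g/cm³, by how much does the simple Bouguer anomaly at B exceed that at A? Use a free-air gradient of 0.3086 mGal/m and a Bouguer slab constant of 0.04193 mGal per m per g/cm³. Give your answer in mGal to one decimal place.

Δg_SB(A) = 979504.34 − 979786.73 + 0.3086×1853.1 − 0.04193×2.27×1853.1 = 113.10 mGal
Δg_SB(B) = 979676.18 − 979786.73 + 0.3086×742.9 − 0.04193×2.27×742.9 = 48.00 mGal
Difference = 48.00 − (113.10) = -65.10 mGal

-65.1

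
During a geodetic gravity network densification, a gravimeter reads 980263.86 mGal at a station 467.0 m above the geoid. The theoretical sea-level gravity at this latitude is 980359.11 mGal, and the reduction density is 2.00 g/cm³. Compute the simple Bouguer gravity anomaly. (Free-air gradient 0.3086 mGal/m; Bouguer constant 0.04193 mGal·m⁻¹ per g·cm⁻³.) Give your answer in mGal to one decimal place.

Free-air correction = 0.3086 × 467.0 = 144.12 mGal
Free-air anomaly = 980263.86 − 980359.11 + (144.12) = 48.87 mGal
Bouguer slab correction = 0.04193 × 2.00 × 467.0 = 39.16 mGal
Simple Bouguer anomaly = 48.87 − (39.16) = 9.71 mGal

9.7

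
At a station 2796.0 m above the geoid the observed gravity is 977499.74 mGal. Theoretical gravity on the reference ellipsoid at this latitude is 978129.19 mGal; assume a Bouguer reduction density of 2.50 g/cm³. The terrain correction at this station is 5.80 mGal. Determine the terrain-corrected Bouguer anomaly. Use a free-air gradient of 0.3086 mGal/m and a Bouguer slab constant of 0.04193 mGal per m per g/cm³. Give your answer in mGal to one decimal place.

-53.9

Free-air correction = 0.3086 × 2796.0 = 862.85 mGal
Free-air anomaly = 977499.74 − 978129.19 + (862.85) = 233.40 mGal
Bouguer slab correction = 0.04193 × 2.50 × 2796.0 = 293.09 mGal
Simple Bouguer anomaly = 233.40 − (293.09) = -59.69 mGal
Complete Bouguer anomaly = -59.69 + 5.80 = -53.89 mGal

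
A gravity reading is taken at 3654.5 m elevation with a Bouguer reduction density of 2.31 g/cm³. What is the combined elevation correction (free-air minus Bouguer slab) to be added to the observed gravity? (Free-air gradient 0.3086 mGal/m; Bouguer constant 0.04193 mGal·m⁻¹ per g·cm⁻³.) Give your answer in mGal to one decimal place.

Combined gradient = 0.3086 − 0.04193 × 2.31 = 0.2117417 mGal/m
Combined elevation correction = 0.2117417 × 3654.5 = 773.8 mGal

773.8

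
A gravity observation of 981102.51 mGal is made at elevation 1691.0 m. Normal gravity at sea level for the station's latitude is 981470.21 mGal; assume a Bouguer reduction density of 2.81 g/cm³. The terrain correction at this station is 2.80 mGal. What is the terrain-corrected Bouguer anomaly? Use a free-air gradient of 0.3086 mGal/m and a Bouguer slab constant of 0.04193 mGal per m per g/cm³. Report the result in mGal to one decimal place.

Free-air correction = 0.3086 × 1691.0 = 521.84 mGal
Free-air anomaly = 981102.51 − 981470.21 + (521.84) = 154.14 mGal
Bouguer slab correction = 0.04193 × 2.81 × 1691.0 = 199.24 mGal
Simple Bouguer anomaly = 154.14 − (199.24) = -45.10 mGal
Complete Bouguer anomaly = -45.10 + 2.80 = -42.30 mGal

-42.3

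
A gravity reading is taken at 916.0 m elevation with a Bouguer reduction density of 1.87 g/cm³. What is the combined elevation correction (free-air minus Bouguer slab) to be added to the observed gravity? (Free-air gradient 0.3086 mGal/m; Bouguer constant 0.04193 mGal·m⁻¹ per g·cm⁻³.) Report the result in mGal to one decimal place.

Combined gradient = 0.3086 − 0.04193 × 1.87 = 0.2301909 mGal/m
Combined elevation correction = 0.2301909 × 916.0 = 210.9 mGal

210.9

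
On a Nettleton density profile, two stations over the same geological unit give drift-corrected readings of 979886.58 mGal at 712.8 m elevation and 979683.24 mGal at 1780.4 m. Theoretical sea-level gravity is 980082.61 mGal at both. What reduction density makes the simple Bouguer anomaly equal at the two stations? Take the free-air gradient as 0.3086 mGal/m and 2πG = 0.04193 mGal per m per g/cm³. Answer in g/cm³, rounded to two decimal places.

2.82

Δg_obs = 979683.24 − 979886.58 = -203.34 mGal over Δh = 1780.4 − 712.8 = 1067.6 m
Equal Bouguer anomalies ⇒ Δg_obs + (0.3086 − 0.04193ρ)·Δh = 0
0.3086 − 0.04193ρ = −Δg_obs/Δh = 0.19046
ρ = (0.3086 − 0.19046) / 0.04193 = 2.82 g/cm³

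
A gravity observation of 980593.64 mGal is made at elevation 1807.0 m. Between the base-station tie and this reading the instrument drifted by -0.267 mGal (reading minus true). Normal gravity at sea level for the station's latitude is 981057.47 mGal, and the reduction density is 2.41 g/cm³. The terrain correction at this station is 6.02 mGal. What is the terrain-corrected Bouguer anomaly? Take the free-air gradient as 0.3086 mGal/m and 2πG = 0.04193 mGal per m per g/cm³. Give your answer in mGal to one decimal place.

-82.5

Drift-corrected reading = 980593.64 − (-0.267) = 980593.907 mGal
Free-air correction = 0.3086 × 1807.0 = 557.64 mGal
Free-air anomaly = 980593.907 − 981057.47 + (557.64) = 94.077 mGal
Bouguer slab correction = 0.04193 × 2.41 × 1807.0 = 182.60 mGal
Simple Bouguer anomaly = 94.077 − (182.60) = -88.523 mGal
Complete Bouguer anomaly = -88.523 + 6.02 = -82.503 mGal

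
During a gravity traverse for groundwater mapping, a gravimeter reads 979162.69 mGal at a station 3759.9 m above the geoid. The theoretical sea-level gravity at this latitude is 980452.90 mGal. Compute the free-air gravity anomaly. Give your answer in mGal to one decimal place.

Free-air correction = 0.3086 × 3759.9 = 1160.31 mGal
Free-air anomaly = 979162.69 − 980452.90 + (1160.31) = -129.90 mGal

-129.9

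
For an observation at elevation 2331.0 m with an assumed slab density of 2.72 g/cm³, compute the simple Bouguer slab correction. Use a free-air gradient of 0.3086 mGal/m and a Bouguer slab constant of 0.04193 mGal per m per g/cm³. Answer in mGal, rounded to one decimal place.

265.8

Bouguer slab correction = 0.04193 × 2.72 × 2331.0 = 265.8 mGal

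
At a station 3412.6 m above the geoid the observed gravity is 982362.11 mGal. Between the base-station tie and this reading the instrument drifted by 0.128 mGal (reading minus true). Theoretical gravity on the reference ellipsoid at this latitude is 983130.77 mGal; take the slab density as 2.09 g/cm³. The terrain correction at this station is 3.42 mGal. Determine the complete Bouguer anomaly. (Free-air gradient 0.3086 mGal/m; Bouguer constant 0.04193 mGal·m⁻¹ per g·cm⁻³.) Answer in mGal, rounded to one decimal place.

Drift-corrected reading = 982362.11 − (0.128) = 982361.982 mGal
Free-air correction = 0.3086 × 3412.6 = 1053.13 mGal
Free-air anomaly = 982361.982 − 983130.77 + (1053.13) = 284.342 mGal
Bouguer slab correction = 0.04193 × 2.09 × 3412.6 = 299.06 mGal
Simple Bouguer anomaly = 284.342 − (299.06) = -14.718 mGal
Complete Bouguer anomaly = -14.718 + 3.42 = -11.298 mGal

-11.3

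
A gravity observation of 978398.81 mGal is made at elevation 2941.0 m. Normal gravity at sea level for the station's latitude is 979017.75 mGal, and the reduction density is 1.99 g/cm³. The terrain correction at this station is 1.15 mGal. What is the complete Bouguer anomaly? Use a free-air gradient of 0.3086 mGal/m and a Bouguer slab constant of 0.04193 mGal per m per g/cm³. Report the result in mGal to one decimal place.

44.4

Free-air correction = 0.3086 × 2941.0 = 907.59 mGal
Free-air anomaly = 978398.81 − 979017.75 + (907.59) = 288.65 mGal
Bouguer slab correction = 0.04193 × 1.99 × 2941.0 = 245.40 mGal
Simple Bouguer anomaly = 288.65 − (245.40) = 43.25 mGal
Complete Bouguer anomaly = 43.25 + 1.15 = 44.40 mGal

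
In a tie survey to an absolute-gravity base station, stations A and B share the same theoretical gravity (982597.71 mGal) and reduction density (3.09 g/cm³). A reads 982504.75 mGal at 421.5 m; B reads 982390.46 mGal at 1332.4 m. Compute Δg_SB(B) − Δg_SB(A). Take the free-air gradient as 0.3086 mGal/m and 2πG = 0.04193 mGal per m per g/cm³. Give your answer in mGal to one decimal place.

48.8

Δg_SB(A) = 982504.75 − 982597.71 + 0.3086×421.5 − 0.04193×3.09×421.5 = -17.50 mGal
Δg_SB(B) = 982390.46 − 982597.71 + 0.3086×1332.4 − 0.04193×3.09×1332.4 = 31.30 mGal
Difference = 31.30 − (-17.50) = 48.80 mGal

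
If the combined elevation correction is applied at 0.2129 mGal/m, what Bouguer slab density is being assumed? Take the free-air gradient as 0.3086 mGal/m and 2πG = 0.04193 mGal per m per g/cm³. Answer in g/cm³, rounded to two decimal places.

0.2129 = 0.3086 − 0.04193 × ρ
ρ = (0.3086 − 0.2129) / 0.04193 = 2.28 g/cm³

2.28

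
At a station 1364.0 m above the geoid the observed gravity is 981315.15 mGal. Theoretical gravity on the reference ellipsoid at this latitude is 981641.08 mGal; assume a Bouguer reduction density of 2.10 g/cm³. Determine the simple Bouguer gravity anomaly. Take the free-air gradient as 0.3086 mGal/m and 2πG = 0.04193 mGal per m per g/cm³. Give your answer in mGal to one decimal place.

Free-air correction = 0.3086 × 1364.0 = 420.93 mGal
Free-air anomaly = 981315.15 − 981641.08 + (420.93) = 95.00 mGal
Bouguer slab correction = 0.04193 × 2.10 × 1364.0 = 120.10 mGal
Simple Bouguer anomaly = 95.00 − (120.10) = -25.10 mGal

-25.1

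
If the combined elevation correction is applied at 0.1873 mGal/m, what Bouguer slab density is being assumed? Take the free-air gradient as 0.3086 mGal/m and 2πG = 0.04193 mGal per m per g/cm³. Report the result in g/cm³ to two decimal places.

0.1873 = 0.3086 − 0.04193 × ρ
ρ = (0.3086 − 0.1873) / 0.04193 = 2.89 g/cm³

2.89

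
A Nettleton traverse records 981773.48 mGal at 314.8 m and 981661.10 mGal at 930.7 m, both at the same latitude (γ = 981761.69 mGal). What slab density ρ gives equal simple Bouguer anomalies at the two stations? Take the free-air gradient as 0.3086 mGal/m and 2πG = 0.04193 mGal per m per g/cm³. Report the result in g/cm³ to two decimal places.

3.01

Δg_obs = 981661.10 − 981773.48 = -112.38 mGal over Δh = 930.7 − 314.8 = 615.9 m
Equal Bouguer anomalies ⇒ Δg_obs + (0.3086 − 0.04193ρ)·Δh = 0
0.3086 − 0.04193ρ = −Δg_obs/Δh = 0.18246
ρ = (0.3086 − 0.18246) / 0.04193 = 3.01 g/cm³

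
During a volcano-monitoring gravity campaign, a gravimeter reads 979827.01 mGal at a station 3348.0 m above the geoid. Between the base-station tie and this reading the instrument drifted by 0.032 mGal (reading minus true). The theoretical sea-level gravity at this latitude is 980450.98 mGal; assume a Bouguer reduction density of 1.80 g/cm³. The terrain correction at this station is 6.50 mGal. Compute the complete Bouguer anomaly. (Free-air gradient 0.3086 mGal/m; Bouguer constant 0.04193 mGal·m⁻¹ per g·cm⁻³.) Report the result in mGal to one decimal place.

Drift-corrected reading = 979827.01 − (0.032) = 979826.978 mGal
Free-air correction = 0.3086 × 3348.0 = 1033.19 mGal
Free-air anomaly = 979826.978 − 980450.98 + (1033.19) = 409.188 mGal
Bouguer slab correction = 0.04193 × 1.80 × 3348.0 = 252.69 mGal
Simple Bouguer anomaly = 409.188 − (252.69) = 156.498 mGal
Complete Bouguer anomaly = 156.498 + 6.50 = 162.998 mGal

163.0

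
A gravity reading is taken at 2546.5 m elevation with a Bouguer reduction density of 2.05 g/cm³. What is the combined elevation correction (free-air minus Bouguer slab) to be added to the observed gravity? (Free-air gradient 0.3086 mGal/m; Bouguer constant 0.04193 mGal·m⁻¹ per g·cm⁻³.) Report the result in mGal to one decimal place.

Combined gradient = 0.3086 − 0.04193 × 2.05 = 0.2226435 mGal/m
Combined elevation correction = 0.2226435 × 2546.5 = 567.0 mGal

567.0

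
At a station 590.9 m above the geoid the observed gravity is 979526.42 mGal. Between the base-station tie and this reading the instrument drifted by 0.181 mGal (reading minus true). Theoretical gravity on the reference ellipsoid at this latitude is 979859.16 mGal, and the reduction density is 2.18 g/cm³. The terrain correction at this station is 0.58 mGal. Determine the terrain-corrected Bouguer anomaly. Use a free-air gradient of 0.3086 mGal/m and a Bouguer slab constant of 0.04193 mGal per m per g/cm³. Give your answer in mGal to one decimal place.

-204.0

Drift-corrected reading = 979526.42 − (0.181) = 979526.239 mGal
Free-air correction = 0.3086 × 590.9 = 182.35 mGal
Free-air anomaly = 979526.239 − 979859.16 + (182.35) = -150.571 mGal
Bouguer slab correction = 0.04193 × 2.18 × 590.9 = 54.01 mGal
Simple Bouguer anomaly = -150.571 − (54.01) = -204.581 mGal
Complete Bouguer anomaly = -204.581 + 0.58 = -204.001 mGal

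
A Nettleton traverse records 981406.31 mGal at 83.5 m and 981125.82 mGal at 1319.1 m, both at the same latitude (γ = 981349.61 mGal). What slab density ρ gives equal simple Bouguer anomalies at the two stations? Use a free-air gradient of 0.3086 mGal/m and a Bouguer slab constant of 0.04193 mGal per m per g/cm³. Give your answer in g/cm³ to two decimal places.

1.95

Δg_obs = 981125.82 − 981406.31 = -280.49 mGal over Δh = 1319.1 − 83.5 = 1235.6 m
Equal Bouguer anomalies ⇒ Δg_obs + (0.3086 − 0.04193ρ)·Δh = 0
0.3086 − 0.04193ρ = −Δg_obs/Δh = 0.22701
ρ = (0.3086 − 0.22701) / 0.04193 = 1.95 g/cm³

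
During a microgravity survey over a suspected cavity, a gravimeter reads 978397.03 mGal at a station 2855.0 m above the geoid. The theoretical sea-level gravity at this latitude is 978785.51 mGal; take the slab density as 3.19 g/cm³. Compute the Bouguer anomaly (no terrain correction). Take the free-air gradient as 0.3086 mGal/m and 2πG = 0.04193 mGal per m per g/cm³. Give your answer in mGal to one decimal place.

110.7

Free-air correction = 0.3086 × 2855.0 = 881.05 mGal
Free-air anomaly = 978397.03 − 978785.51 + (881.05) = 492.57 mGal
Bouguer slab correction = 0.04193 × 3.19 × 2855.0 = 381.88 mGal
Simple Bouguer anomaly = 492.57 − (381.88) = 110.69 mGal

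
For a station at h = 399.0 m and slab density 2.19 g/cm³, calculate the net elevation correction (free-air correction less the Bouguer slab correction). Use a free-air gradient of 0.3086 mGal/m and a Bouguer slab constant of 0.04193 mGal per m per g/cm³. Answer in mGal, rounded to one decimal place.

Combined gradient = 0.3086 − 0.04193 × 2.19 = 0.2167733 mGal/m
Combined elevation correction = 0.2167733 × 399.0 = 86.5 mGal

86.5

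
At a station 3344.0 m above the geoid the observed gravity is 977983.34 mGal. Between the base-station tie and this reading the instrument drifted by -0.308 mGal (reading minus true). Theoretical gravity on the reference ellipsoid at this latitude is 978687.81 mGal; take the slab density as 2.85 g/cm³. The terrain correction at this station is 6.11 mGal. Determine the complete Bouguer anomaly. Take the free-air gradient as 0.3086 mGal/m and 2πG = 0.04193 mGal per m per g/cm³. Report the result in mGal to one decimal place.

-65.7

Drift-corrected reading = 977983.34 − (-0.308) = 977983.648 mGal
Free-air correction = 0.3086 × 3344.0 = 1031.96 mGal
Free-air anomaly = 977983.648 − 978687.81 + (1031.96) = 327.798 mGal
Bouguer slab correction = 0.04193 × 2.85 × 3344.0 = 399.61 mGal
Simple Bouguer anomaly = 327.798 − (399.61) = -71.812 mGal
Complete Bouguer anomaly = -71.812 + 6.11 = -65.702 mGal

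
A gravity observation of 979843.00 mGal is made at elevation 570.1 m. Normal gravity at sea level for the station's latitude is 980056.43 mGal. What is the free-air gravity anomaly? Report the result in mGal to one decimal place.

Free-air correction = 0.3086 × 570.1 = 175.93 mGal
Free-air anomaly = 979843.00 − 980056.43 + (175.93) = -37.50 mGal

-37.5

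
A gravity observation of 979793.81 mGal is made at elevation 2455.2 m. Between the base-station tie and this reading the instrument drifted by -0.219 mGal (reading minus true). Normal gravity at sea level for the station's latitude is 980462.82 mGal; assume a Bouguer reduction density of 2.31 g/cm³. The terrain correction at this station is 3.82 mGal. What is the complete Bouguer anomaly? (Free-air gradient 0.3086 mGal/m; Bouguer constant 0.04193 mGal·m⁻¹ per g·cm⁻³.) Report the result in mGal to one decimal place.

-145.1

Drift-corrected reading = 979793.81 − (-0.219) = 979794.029 mGal
Free-air correction = 0.3086 × 2455.2 = 757.67 mGal
Free-air anomaly = 979794.029 − 980462.82 + (757.67) = 88.879 mGal
Bouguer slab correction = 0.04193 × 2.31 × 2455.2 = 237.81 mGal
Simple Bouguer anomaly = 88.879 − (237.81) = -148.931 mGal
Complete Bouguer anomaly = -148.931 + 3.82 = -145.111 mGal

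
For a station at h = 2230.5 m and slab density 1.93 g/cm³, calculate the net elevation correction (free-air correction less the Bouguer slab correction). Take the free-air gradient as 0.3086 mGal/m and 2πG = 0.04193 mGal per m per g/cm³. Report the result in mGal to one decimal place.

Combined gradient = 0.3086 − 0.04193 × 1.93 = 0.2276751 mGal/m
Combined elevation correction = 0.2276751 × 2230.5 = 507.8 mGal

507.8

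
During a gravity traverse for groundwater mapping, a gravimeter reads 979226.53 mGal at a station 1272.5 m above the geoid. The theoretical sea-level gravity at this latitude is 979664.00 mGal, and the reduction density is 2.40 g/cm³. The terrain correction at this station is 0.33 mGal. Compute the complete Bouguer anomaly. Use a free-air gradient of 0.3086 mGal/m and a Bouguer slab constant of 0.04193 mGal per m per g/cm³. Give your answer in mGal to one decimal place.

Free-air correction = 0.3086 × 1272.5 = 392.69 mGal
Free-air anomaly = 979226.53 − 979664.00 + (392.69) = -44.78 mGal
Bouguer slab correction = 0.04193 × 2.40 × 1272.5 = 128.05 mGal
Simple Bouguer anomaly = -44.78 − (128.05) = -172.83 mGal
Complete Bouguer anomaly = -172.83 + 0.33 = -172.50 mGal

-172.5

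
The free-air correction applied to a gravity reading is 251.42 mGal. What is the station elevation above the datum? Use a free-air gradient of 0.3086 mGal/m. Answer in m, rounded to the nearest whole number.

815

h = 251.42 / 0.3086 = 814.71 m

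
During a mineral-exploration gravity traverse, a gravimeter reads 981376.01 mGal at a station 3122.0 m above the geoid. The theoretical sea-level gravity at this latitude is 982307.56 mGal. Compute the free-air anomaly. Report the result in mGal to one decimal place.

31.9

Free-air correction = 0.3086 × 3122.0 = 963.45 mGal
Free-air anomaly = 981376.01 − 982307.56 + (963.45) = 31.90 mGal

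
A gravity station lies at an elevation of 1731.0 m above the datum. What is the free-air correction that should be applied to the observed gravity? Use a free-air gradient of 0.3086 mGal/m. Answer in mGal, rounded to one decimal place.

Free-air correction = 0.3086 × 1731.0 = 534.2 mGal

534.2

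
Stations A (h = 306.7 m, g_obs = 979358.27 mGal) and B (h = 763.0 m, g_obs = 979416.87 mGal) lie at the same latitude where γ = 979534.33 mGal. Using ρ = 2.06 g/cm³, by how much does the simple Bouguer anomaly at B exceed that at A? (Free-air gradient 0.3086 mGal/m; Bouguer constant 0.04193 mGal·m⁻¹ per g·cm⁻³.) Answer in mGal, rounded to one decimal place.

Δg_SB(A) = 979358.27 − 979534.33 + 0.3086×306.7 − 0.04193×2.06×306.7 = -107.90 mGal
Δg_SB(B) = 979416.87 − 979534.33 + 0.3086×763.0 − 0.04193×2.06×763.0 = 52.10 mGal
Difference = 52.10 − (-107.90) = 160.00 mGal

160.0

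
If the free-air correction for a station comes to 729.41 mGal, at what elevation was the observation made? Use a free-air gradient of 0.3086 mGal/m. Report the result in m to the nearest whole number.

h = 729.41 / 0.3086 = 2363.61 m

2364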